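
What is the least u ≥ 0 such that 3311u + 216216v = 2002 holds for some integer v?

Reduce mod 216216: 3311u ≡ 2002 (mod 216216). With g = gcd(3311, 216216) = 77 dividing 2002, divide through: 43u ≡ 26 (mod 2808).
Since gcd(43, 2808) = 1, u ≡ 26·(43)⁻¹ ≡ 2678 (mod 2808). Smallest non-negative: 2678.

2678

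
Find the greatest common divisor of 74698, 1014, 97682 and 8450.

338

gcd(74698, 1014): 74698 = 73·1014 + 676; 1014 = 1·676 + 338; 676 = 2·338 + 0 → 338
gcd(338, 97682): 97682 = 289·338 + 0 → 338
gcd(338, 8450): 8450 = 25·338 + 0 → 338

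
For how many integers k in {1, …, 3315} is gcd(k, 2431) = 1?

2431 = 11·13·17. Inclusion–exclusion on these primes:
3315 − ⌊3315/11⌋ − ⌊3315/13⌋ − ⌊3315/17⌋ + ⌊3315/143⌋ + ⌊3315/187⌋ + ⌊3315/221⌋ − ⌊3315/2431⌋ = 2618

2618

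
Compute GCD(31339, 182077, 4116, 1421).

7

31339 = 7 · 11² · 37; 182077 = 7 · 19 · 37²; 4116 = 2² · 3 · 7³; 1421 = 7² · 29
gcd takes min exponent of each prime: 7 = 7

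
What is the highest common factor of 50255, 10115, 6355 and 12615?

5

50255 = 5 · 19 · 23²; 10115 = 5 · 7 · 17²; 6355 = 5 · 31 · 41; 12615 = 3 · 5 · 29²
gcd takes min exponent of each prime: 5 = 5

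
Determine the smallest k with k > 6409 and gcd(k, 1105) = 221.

Multiples of 221 above 6409: 221·30, 221·31, … . Need the cofactor coprime to 1105/221 = 5.
Checking s = 30, 31, … the first with gcd(s, 5) = 1 is s = 31, giving 6851.

6851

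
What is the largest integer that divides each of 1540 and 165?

55

1540 = 2² · 5 · 7 · 11
165 = 3 · 5 · 11
Common: 5 · 11 = 55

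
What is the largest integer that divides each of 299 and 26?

Euclid: 299 = 11·26 + 13; 26 = 2·13 + 0. Last nonzero remainder: 13.

13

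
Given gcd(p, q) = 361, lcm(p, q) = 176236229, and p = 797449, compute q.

79781

Using pq = gcd(p,q)·lcm(p,q) = 361·176236229 = 63621278669, we get q = 63621278669/797449 = 79781.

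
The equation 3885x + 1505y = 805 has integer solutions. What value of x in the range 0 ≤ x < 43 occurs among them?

25

Euclid: 3885 = 2·1505 + 875; 1505 = 1·875 + 630; 875 = 1·630 + 245; 630 = 2·245 + 140; 245 = 1·140 + 105; 140 = 1·105 + 35; 105 = 3·35 + 0 → gcd = 35; 805 = 35·23.
Back-substitution yields 3885·(-12) + 1505·(31) = 35, so one solution is x = -12·23 = -276, y = 31·23 = 713.
Solutions in x differ by 1505/35 = 43; the one in [0, 43) is -276 mod 43 = 25.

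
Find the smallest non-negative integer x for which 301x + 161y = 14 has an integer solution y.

Euclid: 301 = 1·161 + 140; 161 = 1·140 + 21; 140 = 6·21 + 14; 21 = 1·14 + 7; 14 = 2·7 + 0 → gcd = 7; 14 = 7·2.
Back-substitution yields 301·(-8) + 161·(15) = 7, so one solution is x = -8·2 = -16, y = 15·2 = 30.
Solutions in x differ by 161/7 = 23; the one in [0, 23) is -16 mod 23 = 7.

7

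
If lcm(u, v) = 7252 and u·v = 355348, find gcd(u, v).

From gcd × lcm = uv: gcd = 355348 / 7252 = 49.

49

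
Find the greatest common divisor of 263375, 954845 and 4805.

5

263375 = 5³ · 7² · 43; 954845 = 5 · 19² · 23²; 4805 = 5 · 31²
gcd takes min exponent of each prime: 5 = 5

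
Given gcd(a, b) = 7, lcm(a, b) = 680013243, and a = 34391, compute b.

Using ab = gcd(a,b)·lcm(a,b) = 7·680013243 = 4760092701, we get b = 4760092701/34391 = 138411.

138411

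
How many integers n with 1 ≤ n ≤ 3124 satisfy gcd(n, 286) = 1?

Prime factors of 286: 2, 11, 13. Count integers ≤ 3124 divisible by none of them.
By inclusion–exclusion: 3124 − ⌊3124/2⌋ − ⌊3124/11⌋ − ⌊3124/13⌋ + ⌊3124/22⌋ + ⌊3124/26⌋ + ⌊3124/143⌋ − ⌊3124/286⌋ = 1311.

1311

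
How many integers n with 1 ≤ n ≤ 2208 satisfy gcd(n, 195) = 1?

1087

Prime factors of 195: 3, 5, 13. Count integers ≤ 2208 divisible by none of them.
By inclusion–exclusion: 2208 − ⌊2208/3⌋ − ⌊2208/5⌋ − ⌊2208/13⌋ + ⌊2208/15⌋ + ⌊2208/39⌋ + ⌊2208/65⌋ − ⌊2208/195⌋ = 1087.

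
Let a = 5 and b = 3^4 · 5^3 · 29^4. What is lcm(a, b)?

max exponent per prime: 3^4 · 5^3 · 29^4 = 7161220125

7161220125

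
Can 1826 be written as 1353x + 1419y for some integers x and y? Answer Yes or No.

No

gcd(1353, 1419): 1419 = 1·1353 + 66; 1353 = 20·66 + 33; 66 = 2·33 + 0 → 33
33 does not divide 1826, so a solution does not exist.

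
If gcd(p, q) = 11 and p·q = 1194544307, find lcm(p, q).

For any two positive integers, gcd × lcm equals their product. Hence lcm = 1194544307 / 11 = 108594937.

108594937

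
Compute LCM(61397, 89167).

61397 = 7³ · 179; 89167 = 13 · 19³
max exponents: 7³ · 13 · 19³ · 179 = 5474586299

5474586299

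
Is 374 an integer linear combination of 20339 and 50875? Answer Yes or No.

gcd(20339, 50875): 50875 = 2·20339 + 10197; 20339 = 1·10197 + 10142; 10197 = 1·10142 + 55; 10142 = 184·55 + 22; 55 = 2·22 + 11; 22 = 2·11 + 0 → 11
11 divides 374, so a solution exists.

Yes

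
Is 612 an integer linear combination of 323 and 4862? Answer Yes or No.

gcd(323, 4862): 4862 = 15·323 + 17; 323 = 19·17 + 0 → 17
17 divides 612, so a solution exists.

Yes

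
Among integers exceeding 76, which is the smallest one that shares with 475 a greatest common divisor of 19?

114

475 = 19·25. Any a with gcd(a, 475) = 19 is a multiple of 19, say 19s, with s coprime to 25.
Need s > 76/19, so s ≥ 5. First s ≥ 5 with gcd(s, 25) = 1 is s = 6. Thus a = 19·6 = 114.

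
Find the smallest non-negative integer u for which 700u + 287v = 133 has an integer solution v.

17

Reduce mod 287: 700u ≡ 133 (mod 287). With g = gcd(700, 287) = 7 dividing 133, divide through: 100u ≡ 19 (mod 41).
Since gcd(100, 41) = 1, u ≡ 19·(100)⁻¹ ≡ 17 (mod 41). Smallest non-negative: 17.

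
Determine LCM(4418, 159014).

4418 = 2 · 47²; 159014 = 2 · 43³
max exponents: 2 · 43³ · 47² = 351261926

351261926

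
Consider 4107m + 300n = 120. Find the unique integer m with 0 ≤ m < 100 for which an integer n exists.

gcd(4107, 300) = 3 (Euclid: 4107 = 13·300 + 207; 300 = 1·207 + 93; 207 = 2·93 + 21; 93 = 4·21 + 9; 21 = 2·9 + 3; 9 = 3·3 + 0), and 3 | 120.
Extended Euclid: 4107·(29) + 300·(-397) = 3. Scale by 40: m₀ = 1160.
General solution m = m₀ + 100t; reducing mod 100 gives m = 60 (and n = -821).

60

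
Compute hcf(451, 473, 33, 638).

gcd(451, 473): 473 = 1·451 + 22; 451 = 20·22 + 11; 22 = 2·11 + 0 → 11
gcd(11, 33): 33 = 3·11 + 0 → 11
gcd(11, 638): 638 = 58·11 + 0 → 11

11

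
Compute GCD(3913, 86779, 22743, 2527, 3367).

7

gcd(3913, 86779): 86779 = 22·3913 + 693; 3913 = 5·693 + 448; 693 = 1·448 + 245; 448 = 1·245 + 203; 245 = 1·203 + 42; 203 = 4·42 + 35; 42 = 1·35 + 7; 35 = 5·7 + 0 → 7
gcd(7, 22743): 22743 = 3249·7 + 0 → 7
gcd(7, 2527): 2527 = 361·7 + 0 → 7
gcd(7, 3367): 3367 = 481·7 + 0 → 7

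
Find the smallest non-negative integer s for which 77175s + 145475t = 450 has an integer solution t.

4852

Reduce mod 145475: 77175s ≡ 450 (mod 145475). With g = gcd(77175, 145475) = 25 dividing 450, divide through: 3087s ≡ 18 (mod 5819).
Since gcd(3087, 5819) = 1, s ≡ 18·(3087)⁻¹ ≡ 4852 (mod 5819). Smallest non-negative: 4852.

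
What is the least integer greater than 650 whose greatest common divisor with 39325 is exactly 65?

39325 = 65·605. Any x with gcd(x, 39325) = 65 is a multiple of 65, say 65s, with s coprime to 605.
Need s > 650/65, so s ≥ 11. First s ≥ 11 with gcd(s, 605) = 1 is s = 12. Thus x = 65·12 = 780.

780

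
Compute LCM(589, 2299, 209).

71269

lcm(589, 2299) = 589·2299/gcd = 1354111/19 = 71269
lcm(71269, 209) = 71269·209/gcd = 14895221/209 = 71269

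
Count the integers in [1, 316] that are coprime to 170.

170 = 2·5·17. Inclusion–exclusion on these primes:
316 − ⌊316/2⌋ − ⌊316/5⌋ − ⌊316/17⌋ + ⌊316/10⌋ + ⌊316/34⌋ + ⌊316/85⌋ − ⌊316/170⌋ = 119

119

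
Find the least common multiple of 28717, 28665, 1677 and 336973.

lcm(28717, 28665) = 28717·28665/gcd = 823172805/13 = 63320985
lcm(63320985, 1677) = 63320985·1677/gcd = 106189291845/39 = 2722802355
lcm(2722802355, 336973) = 2722802355·336973/gcd = 917510877971415/637 = 1440362445795

1440362445795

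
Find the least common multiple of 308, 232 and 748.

lcm(308, 232) = 308·232/gcd = 71456/4 = 17864
lcm(17864, 748) = 17864·748/gcd = 13362272/44 = 303688

303688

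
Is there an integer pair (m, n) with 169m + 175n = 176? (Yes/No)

Yes

By Bézout, 169m + 175n = 176 has integer solutions iff gcd(169, 175) | 176.
Euclid: 175 = 1·169 + 6; 169 = 28·6 + 1; 6 = 6·1 + 0. gcd = 1; 176 mod 1 = 0. Yes.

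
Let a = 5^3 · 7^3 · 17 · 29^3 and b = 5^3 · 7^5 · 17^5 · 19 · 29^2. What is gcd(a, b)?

612983875

min exponent per shared prime: 5^3 · 7^3 · 17 · 29^2 = 612983875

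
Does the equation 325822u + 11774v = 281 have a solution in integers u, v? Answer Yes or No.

No

By Bézout, 325822u + 11774v = 281 has integer solutions iff gcd(325822, 11774) | 281.
Euclid: 325822 = 27·11774 + 7924; 11774 = 1·7924 + 3850; 7924 = 2·3850 + 224; 3850 = 17·224 + 42; 224 = 5·42 + 14; 42 = 3·14 + 0. gcd = 14; 281 mod 14 = 1. No.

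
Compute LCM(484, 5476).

484 = 2² · 11²; 5476 = 2² · 37²
max exponents: 2² · 11² · 37² = 662596

662596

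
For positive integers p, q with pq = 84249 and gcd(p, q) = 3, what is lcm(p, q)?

28083

gcd·lcm = product, so lcm = 84249/3 = 28083.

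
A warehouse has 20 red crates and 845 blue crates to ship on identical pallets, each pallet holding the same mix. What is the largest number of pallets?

5

Euclid: 845 = 42·20 + 5; 20 = 4·5 + 0. Last nonzero remainder: 5.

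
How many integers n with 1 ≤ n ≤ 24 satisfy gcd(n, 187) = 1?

21

187 = 11·17. Inclusion–exclusion on these primes:
24 − ⌊24/11⌋ − ⌊24/17⌋ + ⌊24/187⌋ = 21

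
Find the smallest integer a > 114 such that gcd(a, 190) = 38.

152

Multiples of 38 above 114: 38·4, 38·5, … . Need the cofactor coprime to 190/38 = 5.
Checking s = 4, 5, … the first with gcd(s, 5) = 1 is s = 4, giving 152.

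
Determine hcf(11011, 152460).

847

11011 = 7 · 11² · 13
152460 = 2² · 3² · 5 · 7 · 11²
Common: 7 · 11² = 847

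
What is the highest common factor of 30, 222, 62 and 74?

2

30 = 2 · 3 · 5; 222 = 2 · 3 · 37; 62 = 2 · 31; 74 = 2 · 37
gcd takes min exponent of each prime: 2 = 2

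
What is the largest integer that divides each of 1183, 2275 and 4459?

gcd(1183, 2275): 2275 = 1·1183 + 1092; 1183 = 1·1092 + 91; 1092 = 12·91 + 0 → 91
gcd(91, 4459): 4459 = 49·91 + 0 → 91

91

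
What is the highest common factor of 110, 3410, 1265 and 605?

55

110 = 2 · 5 · 11; 3410 = 2 · 5 · 11 · 31; 1265 = 5 · 11 · 23; 605 = 5 · 11²
gcd takes min exponent of each prime: 5 · 11 = 55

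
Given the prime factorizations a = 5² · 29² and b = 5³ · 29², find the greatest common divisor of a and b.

min exponent per shared prime: 5² · 29² = 21025

21025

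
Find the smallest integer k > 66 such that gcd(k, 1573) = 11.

77

Multiples of 11 above 66: 11·7, 11·8, … . Need the cofactor coprime to 1573/11 = 143.
Checking s = 7, 8, … the first with gcd(s, 143) = 1 is s = 7, giving 77.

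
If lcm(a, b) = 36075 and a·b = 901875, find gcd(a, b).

From gcd × lcm = ab: gcd = 901875 / 36075 = 25.

25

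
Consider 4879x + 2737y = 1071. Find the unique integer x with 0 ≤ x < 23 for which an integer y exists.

12

Reduce mod 2737: 4879x ≡ 1071 (mod 2737). With g = gcd(4879, 2737) = 119 dividing 1071, divide through: 41x ≡ 9 (mod 23).
Since gcd(41, 23) = 1, x ≡ 9·(41)⁻¹ ≡ 12 (mod 23). Smallest non-negative: 12.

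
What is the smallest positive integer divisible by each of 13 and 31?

gcd first: 31 = 2·13 + 5; 13 = 2·5 + 3; 5 = 1·3 + 2; 3 = 1·2 + 1; 2 = 2·1 + 0 → gcd = 1
lcm = 13·31/gcd = 403/1 = 403

403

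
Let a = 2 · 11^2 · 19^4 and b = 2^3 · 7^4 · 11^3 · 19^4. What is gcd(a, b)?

min exponent per shared prime: 2 · 11^2 · 19^4 = 31537682

31537682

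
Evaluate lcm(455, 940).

85540

455 = 5 · 7 · 13; 940 = 2² · 5 · 47
max exponents: 2² · 5 · 7 · 13 · 47 = 85540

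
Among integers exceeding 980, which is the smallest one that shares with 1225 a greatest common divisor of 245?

Multiples of 245 above 980: 245·5, 245·6, … . Need the cofactor coprime to 1225/245 = 5.
Checking s = 5, 6, … the first with gcd(s, 5) = 1 is s = 6, giving 1470.

1470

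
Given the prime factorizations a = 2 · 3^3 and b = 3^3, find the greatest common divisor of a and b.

min exponent per shared prime: 3^3 = 27

27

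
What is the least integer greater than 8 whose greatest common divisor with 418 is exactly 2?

Multiples of 2 above 8: 2·5, 2·6, … . Need the cofactor coprime to 418/2 = 209.
Checking s = 5, 6, … the first with gcd(s, 209) = 1 is s = 5, giving 10.

10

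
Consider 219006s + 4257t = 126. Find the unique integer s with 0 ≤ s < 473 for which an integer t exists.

Euclid: 219006 = 51·4257 + 1899; 4257 = 2·1899 + 459; 1899 = 4·459 + 63; 459 = 7·63 + 18; 63 = 3·18 + 9; 18 = 2·9 + 0 → gcd = 9; 126 = 9·14.
Back-substitution yields 219006·(204) + 4257·(-10495) = 9, so one solution is s = 204·14 = 2856, t = -10495·14 = -146930.
Solutions in s differ by 4257/9 = 473; the one in [0, 473) is 2856 mod 473 = 18.

18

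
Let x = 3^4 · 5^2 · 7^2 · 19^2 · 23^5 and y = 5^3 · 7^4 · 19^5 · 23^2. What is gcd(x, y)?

min exponent per shared prime: 5^2 · 7^2 · 19^2 · 23^2 = 233937025

233937025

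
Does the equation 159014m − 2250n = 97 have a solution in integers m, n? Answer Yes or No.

By Bézout, 159014m − 2250n = 97 has integer solutions iff gcd(159014, 2250) | 97.
Euclid: 159014 = 70·2250 + 1514; 2250 = 1·1514 + 736; 1514 = 2·736 + 42; 736 = 17·42 + 22; 42 = 1·22 + 20; 22 = 1·20 + 2; 20 = 10·2 + 0. gcd = 2; 97 mod 2 = 1. No.

No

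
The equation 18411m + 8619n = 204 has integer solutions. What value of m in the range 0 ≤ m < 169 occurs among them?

gcd(18411, 8619) = 51 (Euclid: 18411 = 2·8619 + 1173; 8619 = 7·1173 + 408; 1173 = 2·408 + 357; 408 = 1·357 + 51; 357 = 7·51 + 0), and 51 | 204.
Extended Euclid: 18411·(-22) + 8619·(47) = 51. Scale by 4: m₀ = -88.
General solution m = m₀ + 169t; reducing mod 169 gives m = 81 (and n = -173).

81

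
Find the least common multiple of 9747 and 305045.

9747 = 3³ · 19²; 305045 = 5 · 13² · 19²
max exponents: 3³ · 5 · 13² · 19² = 8236215

8236215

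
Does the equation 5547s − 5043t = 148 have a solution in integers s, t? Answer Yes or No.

gcd(5547, 5043): 5547 = 1·5043 + 504; 5043 = 10·504 + 3; 504 = 168·3 + 0 → 3
3 does not divide 148, so a solution does not exist.

No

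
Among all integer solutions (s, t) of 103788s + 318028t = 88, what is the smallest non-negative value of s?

36556

gcd(103788, 318028) = 4 (Euclid: 318028 = 3·103788 + 6664; 103788 = 15·6664 + 3828; 6664 = 1·3828 + 2836; 3828 = 1·2836 + 992; 2836 = 2·992 + 852; 992 = 1·852 + 140; 852 = 6·140 + 12; 140 = 11·12 + 8; 12 = 1·8 + 4; 8 = 2·4 + 0), and 4 | 88.
Extended Euclid: 103788·(-27250) + 318028·(8893) = 4. Scale by 22: s₀ = -599500.
General solution s = s₀ + 79507k; reducing mod 79507 gives s = 36556 (and t = -11930).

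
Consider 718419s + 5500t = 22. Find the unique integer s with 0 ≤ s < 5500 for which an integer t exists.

3938

Euclid: 718419 = 130·5500 + 3419; 5500 = 1·3419 + 2081; 3419 = 1·2081 + 1338; 2081 = 1·1338 + 743; 1338 = 1·743 + 595; 743 = 1·595 + 148; 595 = 4·148 + 3; 148 = 49·3 + 1; 3 = 3·1 + 0 → gcd = 1; 22 = 1·22.
Back-substitution yields 718419·(-1821) + 5500·(237862) = 1, so one solution is s = -1821·22 = -40062, t = 237862·22 = 5232964.
Solutions in s differ by 5500/1 = 5500; the one in [0, 5500) is -40062 mod 5500 = 3938.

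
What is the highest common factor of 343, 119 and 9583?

343 = 7³; 119 = 7 · 17; 9583 = 7 · 37²
gcd takes min exponent of each prime: 7 = 7

7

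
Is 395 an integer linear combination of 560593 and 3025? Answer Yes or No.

No

By Bézout, 560593x + 3025y = 395 has integer solutions iff gcd(560593, 3025) | 395.
Euclid: 560593 = 185·3025 + 968; 3025 = 3·968 + 121; 968 = 8·121 + 0. gcd = 121; 395 mod 121 = 32. No.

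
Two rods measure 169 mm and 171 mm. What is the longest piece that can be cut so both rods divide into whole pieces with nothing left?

1

Euclid: 171 = 1·169 + 2; 169 = 84·2 + 1; 2 = 2·1 + 0. Last nonzero remainder: 1.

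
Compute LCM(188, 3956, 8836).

8738804

188 = 2² · 47; 3956 = 2² · 23 · 43; 8836 = 2² · 47²
lcm takes max exponent of each prime: 2² · 23 · 43 · 47² = 8738804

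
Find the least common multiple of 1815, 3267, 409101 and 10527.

533876805

lcm(1815, 3267) = 1815·3267/gcd = 5929605/363 = 16335
lcm(16335, 409101) = 16335·409101/gcd = 6682664835/363 = 18409545
lcm(18409545, 10527) = 18409545·10527/gcd = 193797280215/363 = 533876805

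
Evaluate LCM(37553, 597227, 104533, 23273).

258270399882781

37553 = 17 · 47²; 597227 = 17 · 19 · 43²; 104533 = 11 · 13 · 17 · 43; 23273 = 17 · 37²
lcm takes max exponent of each prime: 11 · 13 · 17 · 19 · 37² · 43² · 47² = 258270399882781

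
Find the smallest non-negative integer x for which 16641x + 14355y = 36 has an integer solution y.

Reduce mod 14355: 16641x ≡ 36 (mod 14355). With g = gcd(16641, 14355) = 9 dividing 36, divide through: 1849x ≡ 4 (mod 1595).
Since gcd(1849, 1595) = 1, x ≡ 4·(1849)⁻¹ ≡ 741 (mod 1595). Smallest non-negative: 741.

741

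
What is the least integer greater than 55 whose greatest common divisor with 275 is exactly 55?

110

275 = 55·5. Any k with gcd(k, 275) = 55 is a multiple of 55, say 55s, with s coprime to 5.
Need s > 55/55, so s ≥ 2. First s ≥ 2 with gcd(s, 5) = 1 is s = 2. Thus k = 55·2 = 110.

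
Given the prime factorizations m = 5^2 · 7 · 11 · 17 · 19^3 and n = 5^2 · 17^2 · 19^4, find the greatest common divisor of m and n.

min exponent per shared prime: 5^2 · 17 · 19^3 = 2915075

2915075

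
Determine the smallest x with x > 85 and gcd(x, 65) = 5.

65 = 5·13. Any x with gcd(x, 65) = 5 is a multiple of 5, say 5s, with s coprime to 13.
Need s > 85/5, so s ≥ 18. First s ≥ 18 with gcd(s, 13) = 1 is s = 18. Thus x = 5·18 = 90.

90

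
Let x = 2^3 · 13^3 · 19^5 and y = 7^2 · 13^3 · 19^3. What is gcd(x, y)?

min exponent per shared prime: 13^3 · 19^3 = 15069223

15069223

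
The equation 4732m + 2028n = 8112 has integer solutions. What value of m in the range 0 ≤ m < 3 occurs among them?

0

Euclid: 4732 = 2·2028 + 676; 2028 = 3·676 + 0 → gcd = 676; 8112 = 676·12.
Back-substitution yields 4732·(1) + 2028·(-2) = 676, so one solution is m = 1·12 = 12, n = -2·12 = -24.
Solutions in m differ by 2028/676 = 3; the one in [0, 3) is 12 mod 3 = 0.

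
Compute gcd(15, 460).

5

Euclid: 460 = 30·15 + 10; 15 = 1·10 + 5; 10 = 2·5 + 0. Last nonzero remainder: 5.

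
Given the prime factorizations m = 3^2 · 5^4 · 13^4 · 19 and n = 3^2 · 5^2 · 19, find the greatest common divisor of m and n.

min exponent per shared prime: 3^2 · 5^2 · 19 = 4275

4275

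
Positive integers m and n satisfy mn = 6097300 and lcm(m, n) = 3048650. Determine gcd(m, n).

From gcd × lcm = mn: gcd = 6097300 / 3048650 = 2.

2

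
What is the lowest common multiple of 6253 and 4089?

gcd first: 6253 = 1·4089 + 2164; 4089 = 1·2164 + 1925; 2164 = 1·1925 + 239; 1925 = 8·239 + 13; 239 = 18·13 + 5; 13 = 2·5 + 3; 5 = 1·3 + 2; 3 = 1·2 + 1; 2 = 2·1 + 0 → gcd = 1
lcm = 6253·4089/gcd = 25568517/1 = 25568517

25568517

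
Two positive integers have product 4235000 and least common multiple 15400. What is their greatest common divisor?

gcd·lcm = product, so gcd = 4235000/15400 = 275.

275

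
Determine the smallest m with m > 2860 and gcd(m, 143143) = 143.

3289

143143 = 143·1001. Any m with gcd(m, 143143) = 143 is a multiple of 143, say 143s, with s coprime to 1001.
Need s > 2860/143, so s ≥ 21. First s ≥ 21 with gcd(s, 1001) = 1 is s = 23. Thus m = 143·23 = 3289.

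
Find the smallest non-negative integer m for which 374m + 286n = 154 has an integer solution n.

5

gcd(374, 286) = 22 (Euclid: 374 = 1·286 + 88; 286 = 3·88 + 22; 88 = 4·22 + 0), and 22 | 154.
Extended Euclid: 374·(-3) + 286·(4) = 22. Scale by 7: m₀ = -21.
General solution m = m₀ + 13t; reducing mod 13 gives m = 5 (and n = -6).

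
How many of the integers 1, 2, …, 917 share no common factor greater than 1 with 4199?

755

Prime factors of 4199: 13, 17, 19. Count integers ≤ 917 divisible by none of them.
By inclusion–exclusion: 917 − ⌊917/13⌋ − ⌊917/17⌋ − ⌊917/19⌋ + ⌊917/221⌋ + ⌊917/247⌋ + ⌊917/323⌋ − ⌊917/4199⌋ = 755.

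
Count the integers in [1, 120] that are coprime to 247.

105

Prime factors of 247: 13, 19. Count integers ≤ 120 divisible by none of them.
By inclusion–exclusion: 120 − ⌊120/13⌋ − ⌊120/19⌋ + ⌊120/247⌋ = 105.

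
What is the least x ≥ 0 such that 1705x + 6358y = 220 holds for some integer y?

112

Reduce mod 6358: 1705x ≡ 220 (mod 6358). With g = gcd(1705, 6358) = 11 dividing 220, divide through: 155x ≡ 20 (mod 578).
Since gcd(155, 578) = 1, x ≡ 20·(155)⁻¹ ≡ 112 (mod 578). Smallest non-negative: 112.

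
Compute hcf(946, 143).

Euclid: 946 = 6·143 + 88; 143 = 1·88 + 55; 88 = 1·55 + 33; 55 = 1·33 + 22; 33 = 1·22 + 11; 22 = 2·11 + 0. Last nonzero remainder: 11.

11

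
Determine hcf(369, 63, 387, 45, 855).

9

369 = 3² · 41; 63 = 3² · 7; 387 = 3² · 43; 45 = 3² · 5; 855 = 3² · 5 · 19
gcd takes min exponent of each prime: 3² = 9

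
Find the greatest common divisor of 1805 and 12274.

Euclid: 12274 = 6·1805 + 1444; 1805 = 1·1444 + 361; 1444 = 4·361 + 0. Last nonzero remainder: 361.

361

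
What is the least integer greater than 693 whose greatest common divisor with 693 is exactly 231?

924

Multiples of 231 above 693: 231·4, 231·5, … . Need the cofactor coprime to 693/231 = 3.
Checking s = 4, 5, … the first with gcd(s, 3) = 1 is s = 4, giving 924.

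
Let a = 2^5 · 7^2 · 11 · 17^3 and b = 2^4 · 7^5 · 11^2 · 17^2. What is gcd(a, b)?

min exponent per shared prime: 2^4 · 7^2 · 11 · 17^2 = 2492336

2492336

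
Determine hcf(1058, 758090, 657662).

1058 = 2 · 23²; 758090 = 2 · 5 · 41 · 43²; 657662 = 2 · 17 · 23 · 29²
gcd takes min exponent of each prime: 2 = 2

2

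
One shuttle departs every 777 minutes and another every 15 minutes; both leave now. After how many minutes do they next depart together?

gcd first: 777 = 51·15 + 12; 15 = 1·12 + 3; 12 = 4·3 + 0 → gcd = 3
lcm = 777·15/gcd = 11655/3 = 3885

3885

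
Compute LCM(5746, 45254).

7647926

gcd first: 45254 = 7·5746 + 5032; 5746 = 1·5032 + 714; 5032 = 7·714 + 34; 714 = 21·34 + 0 → gcd = 34
lcm = 5746·45254/gcd = 260029484/34 = 7647926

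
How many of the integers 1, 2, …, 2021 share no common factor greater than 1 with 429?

1132

429 = 3·11·13. Inclusion–exclusion on these primes:
2021 − ⌊2021/3⌋ − ⌊2021/11⌋ − ⌊2021/13⌋ + ⌊2021/33⌋ + ⌊2021/39⌋ + ⌊2021/143⌋ − ⌊2021/429⌋ = 1132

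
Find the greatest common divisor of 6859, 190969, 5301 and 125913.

gcd(6859, 190969): 190969 = 27·6859 + 5776; 6859 = 1·5776 + 1083; 5776 = 5·1083 + 361; 1083 = 3·361 + 0 → 361
gcd(361, 5301): 5301 = 14·361 + 247; 361 = 1·247 + 114; 247 = 2·114 + 19; 114 = 6·19 + 0 → 19
gcd(19, 125913): 125913 = 6627·19 + 0 → 19

19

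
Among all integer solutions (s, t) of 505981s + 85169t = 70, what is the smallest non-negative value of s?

6515

Euclid: 505981 = 5·85169 + 80136; 85169 = 1·80136 + 5033; 80136 = 15·5033 + 4641; 5033 = 1·4641 + 392; 4641 = 11·392 + 329; 392 = 1·329 + 63; 329 = 5·63 + 14; 63 = 4·14 + 7; 14 = 2·7 + 0 → gcd = 7; 70 = 7·10.
Back-substitution yields 505981·(-5432) + 85169·(32271) = 7, so one solution is s = -5432·10 = -54320, t = 32271·10 = 322710.
Solutions in s differ by 85169/7 = 12167; the one in [0, 12167) is -54320 mod 12167 = 6515.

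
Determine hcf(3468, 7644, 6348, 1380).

gcd(3468, 7644): 7644 = 2·3468 + 708; 3468 = 4·708 + 636; 708 = 1·636 + 72; 636 = 8·72 + 60; 72 = 1·60 + 12; 60 = 5·12 + 0 → 12
gcd(12, 6348): 6348 = 529·12 + 0 → 12
gcd(12, 1380): 1380 = 115·12 + 0 → 12

12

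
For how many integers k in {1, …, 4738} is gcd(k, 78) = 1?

1458

78 = 2·3·13. Inclusion–exclusion on these primes:
4738 − ⌊4738/2⌋ − ⌊4738/3⌋ − ⌊4738/13⌋ + ⌊4738/6⌋ + ⌊4738/26⌋ + ⌊4738/39⌋ − ⌊4738/78⌋ = 1458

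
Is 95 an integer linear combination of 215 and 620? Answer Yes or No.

gcd(215, 620): 620 = 2·215 + 190; 215 = 1·190 + 25; 190 = 7·25 + 15; 25 = 1·15 + 10; 15 = 1·10 + 5; 10 = 2·5 + 0 → 5
5 divides 95, so a solution exists.

Yes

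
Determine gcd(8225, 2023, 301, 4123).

8225 = 5² · 7 · 47; 2023 = 7 · 17²; 301 = 7 · 43; 4123 = 7 · 19 · 31
gcd takes min exponent of each prime: 7 = 7

7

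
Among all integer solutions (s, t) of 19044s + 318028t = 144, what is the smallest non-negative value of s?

Euclid: 318028 = 16·19044 + 13324; 19044 = 1·13324 + 5720; 13324 = 2·5720 + 1884; 5720 = 3·1884 + 68; 1884 = 27·68 + 48; 68 = 1·48 + 20; 48 = 2·20 + 8; 20 = 2·8 + 4; 8 = 2·4 + 0 → gcd = 4; 144 = 4·36.
Back-substitution yields 19044·(32748) + 318028·(-1961) = 4, so one solution is s = 32748·36 = 1178928, t = -1961·36 = -70596.
Solutions in s differ by 318028/4 = 79507; the one in [0, 79507) is 1178928 mod 79507 = 65830.

65830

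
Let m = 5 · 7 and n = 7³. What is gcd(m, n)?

7

min exponent per shared prime: 7 = 7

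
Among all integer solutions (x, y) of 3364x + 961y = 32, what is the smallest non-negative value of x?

Euclid: 3364 = 3·961 + 481; 961 = 1·481 + 480; 481 = 1·480 + 1; 480 = 480·1 + 0 → gcd = 1; 32 = 1·32.
Back-substitution yields 3364·(2) + 961·(-7) = 1, so one solution is x = 2·32 = 64, y = -7·32 = -224.
Solutions in x differ by 961/1 = 961; the one in [0, 961) is 64 mod 961 = 64.

64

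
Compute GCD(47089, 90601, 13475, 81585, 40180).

gcd(47089, 90601): 90601 = 1·47089 + 43512; 47089 = 1·43512 + 3577; 43512 = 12·3577 + 588; 3577 = 6·588 + 49; 588 = 12·49 + 0 → 49
gcd(49, 13475): 13475 = 275·49 + 0 → 49
gcd(49, 81585): 81585 = 1665·49 + 0 → 49
gcd(49, 40180): 40180 = 820·49 + 0 → 49

49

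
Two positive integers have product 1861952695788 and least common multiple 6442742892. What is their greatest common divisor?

gcd·lcm = product, so gcd = 1861952695788/6442742892 = 289.

289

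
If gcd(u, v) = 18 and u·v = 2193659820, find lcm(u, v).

121869990

gcd·lcm = product, so lcm = 2193659820/18 = 121869990.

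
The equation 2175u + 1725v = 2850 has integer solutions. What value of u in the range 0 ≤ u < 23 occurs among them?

14

gcd(2175, 1725) = 75 (Euclid: 2175 = 1·1725 + 450; 1725 = 3·450 + 375; 450 = 1·375 + 75; 375 = 5·75 + 0), and 75 | 2850.
Extended Euclid: 2175·(4) + 1725·(-5) = 75. Scale by 38: u₀ = 152.
General solution u = u₀ + 23t; reducing mod 23 gives u = 14 (and v = -16).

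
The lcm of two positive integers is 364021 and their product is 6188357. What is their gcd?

17

From gcd × lcm = ab: gcd = 6188357 / 364021 = 17.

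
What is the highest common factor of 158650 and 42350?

158650 = 2 · 5² · 19 · 167
42350 = 2 · 5² · 7 · 11²
Common: 2 · 5² = 50

50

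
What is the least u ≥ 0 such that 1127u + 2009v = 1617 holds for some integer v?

Reduce mod 2009: 1127u ≡ 1617 (mod 2009). With g = gcd(1127, 2009) = 49 dividing 1617, divide through: 23u ≡ 33 (mod 41).
Since gcd(23, 41) = 1, u ≡ 33·(23)⁻¹ ≡ 5 (mod 41). Smallest non-negative: 5.

5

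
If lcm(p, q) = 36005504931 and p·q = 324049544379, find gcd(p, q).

From gcd × lcm = pq: gcd = 324049544379 / 36005504931 = 9.

9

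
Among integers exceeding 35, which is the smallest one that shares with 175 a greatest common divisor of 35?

70

Multiples of 35 above 35: 35·2, 35·3, … . Need the cofactor coprime to 175/35 = 5.
Checking s = 2, 3, … the first with gcd(s, 5) = 1 is s = 2, giving 70.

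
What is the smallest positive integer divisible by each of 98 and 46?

2254

gcd first: 98 = 2·46 + 6; 46 = 7·6 + 4; 6 = 1·4 + 2; 4 = 2·2 + 0 → gcd = 2
lcm = 98·46/gcd = 4508/2 = 2254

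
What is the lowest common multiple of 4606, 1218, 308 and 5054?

lcm(4606, 1218) = 4606·1218/gcd = 5610108/14 = 400722
lcm(400722, 308) = 400722·308/gcd = 123422376/14 = 8815884
lcm(8815884, 5054) = 8815884·5054/gcd = 44555477736/14 = 3182534124

3182534124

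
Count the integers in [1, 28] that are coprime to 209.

209 = 11·19. Inclusion–exclusion on these primes:
28 − ⌊28/11⌋ − ⌊28/19⌋ + ⌊28/209⌋ = 25

25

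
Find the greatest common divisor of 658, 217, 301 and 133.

7

658 = 2 · 7 · 47; 217 = 7 · 31; 301 = 7 · 43; 133 = 7 · 19
gcd takes min exponent of each prime: 7 = 7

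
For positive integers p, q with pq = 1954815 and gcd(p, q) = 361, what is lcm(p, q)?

For any two positive integers, gcd × lcm equals their product. Hence lcm = 1954815 / 361 = 5415.

5415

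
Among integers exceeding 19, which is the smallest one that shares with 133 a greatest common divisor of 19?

gcd(t, 133) = 19 forces 19 | t; write t = 19s. Then gcd(19s, 19·7) = 19·gcd(s, 7), so need gcd(s, 7) = 1.
19s > 19 gives s ≥ 2. The least s ≥ 2 coprime to 7 is 2, so t = 19·2 = 38.

38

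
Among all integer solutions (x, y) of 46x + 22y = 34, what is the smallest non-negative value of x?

6

Euclid: 46 = 2·22 + 2; 22 = 11·2 + 0 → gcd = 2; 34 = 2·17.
Back-substitution yields 46·(1) + 22·(-2) = 2, so one solution is x = 1·17 = 17, y = -2·17 = -34.
Solutions in x differ by 22/2 = 11; the one in [0, 11) is 17 mod 11 = 6.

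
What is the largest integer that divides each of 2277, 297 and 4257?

99

2277 = 3² · 11 · 23; 297 = 3³ · 11; 4257 = 3² · 11 · 43
gcd takes min exponent of each prime: 3² · 11 = 99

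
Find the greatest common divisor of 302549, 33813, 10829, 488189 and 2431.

221

gcd(302549, 33813): 302549 = 8·33813 + 32045; 33813 = 1·32045 + 1768; 32045 = 18·1768 + 221; 1768 = 8·221 + 0 → 221
gcd(221, 10829): 10829 = 49·221 + 0 → 221
gcd(221, 488189): 488189 = 2209·221 + 0 → 221
gcd(221, 2431): 2431 = 11·221 + 0 → 221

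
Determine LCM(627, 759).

627 = 3 · 11 · 19; 759 = 3 · 11 · 23
max exponents: 3 · 11 · 19 · 23 = 14421

14421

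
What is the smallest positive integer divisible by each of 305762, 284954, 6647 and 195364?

50950345108

305762 = 2 · 17² · 23²; 284954 = 2 · 17³ · 29; 6647 = 17² · 23; 195364 = 2² · 13² · 17²
lcm takes max exponent of each prime: 2² · 13² · 17³ · 23² · 29 = 50950345108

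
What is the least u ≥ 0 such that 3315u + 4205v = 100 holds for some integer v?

Reduce mod 4205: 3315u ≡ 100 (mod 4205). With g = gcd(3315, 4205) = 5 dividing 100, divide through: 663u ≡ 20 (mod 841).
Since gcd(663, 841) = 1, u ≡ 20·(663)⁻¹ ≡ 633 (mod 841). Smallest non-negative: 633.

633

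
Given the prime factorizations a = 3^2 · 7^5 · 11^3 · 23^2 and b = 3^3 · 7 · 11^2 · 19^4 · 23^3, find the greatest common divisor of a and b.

min exponent per shared prime: 3^2 · 7 · 11^2 · 23^2 = 4032567

4032567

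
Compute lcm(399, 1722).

32718

gcd first: 1722 = 4·399 + 126; 399 = 3·126 + 21; 126 = 6·21 + 0 → gcd = 21
lcm = 399·1722/gcd = 687078/21 = 32718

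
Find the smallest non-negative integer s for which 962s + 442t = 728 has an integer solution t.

15

Euclid: 962 = 2·442 + 78; 442 = 5·78 + 52; 78 = 1·52 + 26; 52 = 2·26 + 0 → gcd = 26; 728 = 26·28.
Back-substitution yields 962·(6) + 442·(-13) = 26, so one solution is s = 6·28 = 168, t = -13·28 = -364.
Solutions in s differ by 442/26 = 17; the one in [0, 17) is 168 mod 17 = 15.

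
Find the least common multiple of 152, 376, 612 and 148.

152 = 2³ · 19; 376 = 2³ · 47; 612 = 2² · 3² · 17; 148 = 2² · 37
lcm takes max exponent of each prime: 2³ · 3² · 17 · 19 · 37 · 47 = 40442184

40442184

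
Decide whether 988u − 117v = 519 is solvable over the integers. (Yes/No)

gcd(988, 117): 988 = 8·117 + 52; 117 = 2·52 + 13; 52 = 4·13 + 0 → 13
13 does not divide 519, so a solution does not exist.

No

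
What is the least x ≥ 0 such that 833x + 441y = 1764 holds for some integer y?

Reduce mod 441: 833x ≡ 1764 (mod 441). With g = gcd(833, 441) = 49 dividing 1764, divide through: 17x ≡ 36 (mod 9).
Since gcd(17, 9) = 1, x ≡ 36·(17)⁻¹ ≡ 0 (mod 9). Smallest non-negative: 0.

0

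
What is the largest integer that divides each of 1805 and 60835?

Euclid: 60835 = 33·1805 + 1270; 1805 = 1·1270 + 535; 1270 = 2·535 + 200; 535 = 2·200 + 135; 200 = 1·135 + 65; 135 = 2·65 + 5; 65 = 13·5 + 0. Last nonzero remainder: 5.

5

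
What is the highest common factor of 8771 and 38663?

1

8771 = 7² · 179
38663 = 23 · 41²
Common: 1 = 1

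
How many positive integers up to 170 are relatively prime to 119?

Prime factors of 119: 7, 17. Count integers ≤ 170 divisible by none of them.
By inclusion–exclusion: 170 − ⌊170/7⌋ − ⌊170/17⌋ + ⌊170/119⌋ = 137.

137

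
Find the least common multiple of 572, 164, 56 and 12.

572 = 2² · 11 · 13; 164 = 2² · 41; 56 = 2³ · 7; 12 = 2² · 3
lcm takes max exponent of each prime: 2³ · 3 · 7 · 11 · 13 · 41 = 984984

984984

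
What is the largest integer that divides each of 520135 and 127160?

Euclid: 520135 = 4·127160 + 11495; 127160 = 11·11495 + 715; 11495 = 16·715 + 55; 715 = 13·55 + 0. Last nonzero remainder: 55.

55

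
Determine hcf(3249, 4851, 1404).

3249 = 3² · 19²; 4851 = 3² · 7² · 11; 1404 = 2² · 3³ · 13
gcd takes min exponent of each prime: 3² = 9

9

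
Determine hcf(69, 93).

3

69 = 3 · 23
93 = 3 · 31
Common: 3 = 3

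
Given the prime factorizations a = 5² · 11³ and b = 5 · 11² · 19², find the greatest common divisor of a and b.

605

min exponent per shared prime: 5 · 11² = 605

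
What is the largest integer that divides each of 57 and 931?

19

Euclid: 931 = 16·57 + 19; 57 = 3·19 + 0. Last nonzero remainder: 19.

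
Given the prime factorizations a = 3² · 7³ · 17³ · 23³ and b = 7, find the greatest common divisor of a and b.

min exponent per shared prime: 7 = 7

7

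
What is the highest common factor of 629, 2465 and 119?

17

gcd(629, 2465): 2465 = 3·629 + 578; 629 = 1·578 + 51; 578 = 11·51 + 17; 51 = 3·17 + 0 → 17
gcd(17, 119): 119 = 7·17 + 0 → 17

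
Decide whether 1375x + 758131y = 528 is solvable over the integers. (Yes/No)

Yes

By Bézout, 1375x + 758131y = 528 has integer solutions iff gcd(1375, 758131) | 528.
Euclid: 758131 = 551·1375 + 506; 1375 = 2·506 + 363; 506 = 1·363 + 143; 363 = 2·143 + 77; 143 = 1·77 + 66; 77 = 1·66 + 11; 66 = 6·11 + 0. gcd = 11; 528 mod 11 = 0. Yes.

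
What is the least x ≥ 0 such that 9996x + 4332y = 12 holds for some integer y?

348

Reduce mod 4332: 9996x ≡ 12 (mod 4332). With g = gcd(9996, 4332) = 12 dividing 12, divide through: 833x ≡ 1 (mod 361).
Since gcd(833, 361) = 1, x ≡ 1·(833)⁻¹ ≡ 348 (mod 361). Smallest non-negative: 348.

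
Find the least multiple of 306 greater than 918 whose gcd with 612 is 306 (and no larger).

1530

612 = 306·2. Any m with gcd(m, 612) = 306 is a multiple of 306, say 306s, with s coprime to 2.
Need s > 918/306, so s ≥ 4. First s ≥ 4 with gcd(s, 2) = 1 is s = 5. Thus m = 306·5 = 1530.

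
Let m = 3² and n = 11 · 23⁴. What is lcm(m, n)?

27704259

max exponent per prime: 3² · 11 · 23⁴ = 27704259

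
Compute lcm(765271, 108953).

765271 = 13 · 37² · 43; 108953 = 13 · 17² · 29
max exponents: 13 · 17² · 29 · 37² · 43 = 6413736251

6413736251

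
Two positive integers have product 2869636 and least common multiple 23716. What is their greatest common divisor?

121

gcd·lcm = product, so gcd = 2869636/23716 = 121.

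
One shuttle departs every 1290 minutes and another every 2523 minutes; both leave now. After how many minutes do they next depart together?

1084890

1290 = 2 · 3 · 5 · 43; 2523 = 3 · 29²
max exponents: 2 · 3 · 5 · 29² · 43 = 1084890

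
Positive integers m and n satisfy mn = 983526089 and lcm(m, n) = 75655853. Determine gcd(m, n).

13

gcd·lcm = product, so gcd = 983526089/75655853 = 13.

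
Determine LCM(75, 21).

525

gcd first: 75 = 3·21 + 12; 21 = 1·12 + 9; 12 = 1·9 + 3; 9 = 3·3 + 0 → gcd = 3
lcm = 75·21/gcd = 1575/3 = 525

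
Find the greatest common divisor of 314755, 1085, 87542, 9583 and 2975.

314755 = 5 · 7 · 17 · 23²; 1085 = 5 · 7 · 31; 87542 = 2 · 7 · 13² · 37; 9583 = 7 · 37²; 2975 = 5² · 7 · 17
gcd takes min exponent of each prime: 7 = 7

7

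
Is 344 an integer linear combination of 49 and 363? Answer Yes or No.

Yes

By Bézout, 49s + 363t = 344 has integer solutions iff gcd(49, 363) | 344.
Euclid: 363 = 7·49 + 20; 49 = 2·20 + 9; 20 = 2·9 + 2; 9 = 4·2 + 1; 2 = 2·1 + 0. gcd = 1; 344 mod 1 = 0. Yes.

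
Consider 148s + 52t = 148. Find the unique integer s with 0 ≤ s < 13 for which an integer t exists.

gcd(148, 52) = 4 (Euclid: 148 = 2·52 + 44; 52 = 1·44 + 8; 44 = 5·8 + 4; 8 = 2·4 + 0), and 4 | 148.
Extended Euclid: 148·(6) + 52·(-17) = 4. Scale by 37: s₀ = 222.
General solution s = s₀ + 13k; reducing mod 13 gives s = 1 (and t = 0).

1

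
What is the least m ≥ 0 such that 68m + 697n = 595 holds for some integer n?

gcd(68, 697) = 17 (Euclid: 697 = 10·68 + 17; 68 = 4·17 + 0), and 17 | 595.
Extended Euclid: 68·(-10) + 697·(1) = 17. Scale by 35: m₀ = -350.
General solution m = m₀ + 41t; reducing mod 41 gives m = 19 (and n = -1).

19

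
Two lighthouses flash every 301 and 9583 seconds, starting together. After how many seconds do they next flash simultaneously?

412069

gcd first: 9583 = 31·301 + 252; 301 = 1·252 + 49; 252 = 5·49 + 7; 49 = 7·7 + 0 → gcd = 7
lcm = 301·9583/gcd = 2884483/7 = 412069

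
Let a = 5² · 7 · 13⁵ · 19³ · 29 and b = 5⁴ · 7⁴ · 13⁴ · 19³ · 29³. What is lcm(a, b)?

max exponent per prime: 5⁴ · 7⁴ · 13⁵ · 19³ · 29³ = 93205971062287776875

93205971062287776875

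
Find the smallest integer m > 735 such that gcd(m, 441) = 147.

1029

441 = 147·3. Any m with gcd(m, 441) = 147 is a multiple of 147, say 147s, with s coprime to 3.
Need s > 735/147, so s ≥ 6. First s ≥ 6 with gcd(s, 3) = 1 is s = 7. Thus m = 147·7 = 1029.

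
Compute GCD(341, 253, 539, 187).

341 = 11 · 31; 253 = 11 · 23; 539 = 7² · 11; 187 = 11 · 17
gcd takes min exponent of each prime: 11 = 11

11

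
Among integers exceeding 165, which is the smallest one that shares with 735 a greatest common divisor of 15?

gcd(x, 735) = 15 forces 15 | x; write x = 15s. Then gcd(15s, 15·49) = 15·gcd(s, 49), so need gcd(s, 49) = 1.
15s > 165 gives s ≥ 12. The least s ≥ 12 coprime to 49 is 12, so x = 15·12 = 180.

180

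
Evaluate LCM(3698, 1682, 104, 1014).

3698 = 2 · 43²; 1682 = 2 · 29²; 104 = 2³ · 13; 1014 = 2 · 3 · 13²
lcm takes max exponent of each prime: 2³ · 3 · 13² · 29² · 43² = 6307116504

6307116504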